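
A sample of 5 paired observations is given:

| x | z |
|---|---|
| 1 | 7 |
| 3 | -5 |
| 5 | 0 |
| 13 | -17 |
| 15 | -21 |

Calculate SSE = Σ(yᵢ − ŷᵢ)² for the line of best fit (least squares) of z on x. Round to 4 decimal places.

48.2680

n = 5, Σx = 37, Σy = -36, Σxy = -544, Σx² = 429, Σy² = 804
Sxx = Σx² − (Σx)²/n = 429 − 273.8 = 155.2
Sxy = Σxy − (Σx)(Σy)/n = -544 − (-266.4) = -277.6
Syy = Σy² − (Σy)²/n = 804 − 259.2 = 544.8
b = Sxy/Sxx = -277.6/155.2 = -1.788660
SSE = Syy − b·Sxy = 544.8 − (-1.788660)·(-277.6) = 48.268041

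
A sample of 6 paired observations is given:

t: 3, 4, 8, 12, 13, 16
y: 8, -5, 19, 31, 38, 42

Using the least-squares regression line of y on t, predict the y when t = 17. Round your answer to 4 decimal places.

n = 6, Σx = 56, Σy = 133, Σxy = 1694, Σx² = 658
Sxx = Σx² − (Σx)²/n = 658 − 522.666667 = 135.333333
Sxy = Σxy − (Σx)(Σy)/n = 1694 − 1241.333333 = 452.666667
b = Sxy/Sxx = 452.666667/135.333333 = 3.344828
a = ȳ − b·x̄ = 22.166667 − 3.344828·9.333333 = -9.051724
ŷ(17) = a + b·17 = -9.051724 + 3.344828·17 = 47.810345

47.8103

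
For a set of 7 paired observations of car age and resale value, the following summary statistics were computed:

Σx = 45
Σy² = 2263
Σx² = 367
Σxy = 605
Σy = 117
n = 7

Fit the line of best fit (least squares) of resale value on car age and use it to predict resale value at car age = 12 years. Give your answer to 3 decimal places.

6.165

Sxx = Σx² − (Σx)²/n = 367 − 289.285714 = 77.714286
Sxy = Σxy − (Σx)(Σy)/n = 605 − 752.142857 = -147.142857
b = Sxy/Sxx = -147.142857/77.714286 = -1.893382
a = ȳ − b·x̄ = 16.714286 − (-1.893382)·6.428571 = 28.886029
ŷ(12) = a + b·12 = 28.886029 + (-1.893382)·12 = 6.165441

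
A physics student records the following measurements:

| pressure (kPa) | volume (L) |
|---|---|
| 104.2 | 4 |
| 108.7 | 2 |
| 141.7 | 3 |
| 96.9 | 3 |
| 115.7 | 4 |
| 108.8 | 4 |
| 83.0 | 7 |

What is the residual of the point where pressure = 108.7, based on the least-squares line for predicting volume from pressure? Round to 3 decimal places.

-1.843

n = 7, Σx = 759, Σy = 27, Σxy = 2829, Σx² = 84254.76
Sxx = Σx² − (Σx)²/n = 84254.76 − 82297.285714 = 1957.474286
Sxy = Σxy − (Σx)(Σy)/n = 2829 − 2927.571429 = -98.571429
b = Sxy/Sxx = -98.571429/1957.474286 = -0.050356
a = ȳ − b·x̄ = 3.857143 − (-0.050356)·108.428571 = 9.317219
ŷ(108.7) = 9.317219 + (-0.050356)·108.7 = 3.843475
residual = y − ŷ = 2 − 3.843475 = -1.843475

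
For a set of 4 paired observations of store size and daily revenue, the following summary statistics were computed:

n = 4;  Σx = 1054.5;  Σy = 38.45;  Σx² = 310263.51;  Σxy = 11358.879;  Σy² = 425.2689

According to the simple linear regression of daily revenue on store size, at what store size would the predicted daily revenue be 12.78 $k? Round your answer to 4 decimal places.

Sxx = Σx² − (Σx)²/n = 310263.51 − 277992.5625 = 32270.9475
Sxy = Σxy − (Σx)(Σy)/n = 11358.879 − 10136.38125 = 1222.49775
b = Sxy/Sxx = 1222.49775/32270.9475 = 0.037882
a = ȳ − b·x̄ = 9.6125 − 0.037882·263.625 = -0.374222
Set a + b·x = 12.78: x = (12.78 − (-0.374222)) / 0.037882 = 347.239245

347.2392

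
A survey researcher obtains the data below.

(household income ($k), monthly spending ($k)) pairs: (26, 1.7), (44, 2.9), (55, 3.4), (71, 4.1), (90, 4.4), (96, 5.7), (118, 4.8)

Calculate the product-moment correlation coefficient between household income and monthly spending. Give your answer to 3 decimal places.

n = 7, Σx = 500, Σy = 27, Σxy = 2159.5, Σx² = 41918, Σy² = 114.56
Sxx = Σx² − (Σx)²/n = 41918 − 35714.285714 = 6203.714286
Sxy = Σxy − (Σx)(Σy)/n = 2159.5 − 1928.571429 = 230.928571
Syy = Σy² − (Σy)²/n = 114.56 − 104.142857 = 10.417143
r = Sxy/√(Sxx·Syy) = 230.928571/√(64624.977959) = 230.928571/254.214433 = 0.908401

0.908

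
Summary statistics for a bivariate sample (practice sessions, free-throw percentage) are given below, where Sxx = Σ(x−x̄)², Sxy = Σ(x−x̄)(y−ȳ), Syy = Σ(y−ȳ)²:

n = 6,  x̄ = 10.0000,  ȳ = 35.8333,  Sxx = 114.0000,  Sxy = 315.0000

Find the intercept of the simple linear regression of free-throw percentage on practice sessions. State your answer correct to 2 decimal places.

b = Sxy/Sxx = 315/114 = 2.763158
a = ȳ − b·x̄ = 35.8333 − 2.763158·10 = 8.201721

8.20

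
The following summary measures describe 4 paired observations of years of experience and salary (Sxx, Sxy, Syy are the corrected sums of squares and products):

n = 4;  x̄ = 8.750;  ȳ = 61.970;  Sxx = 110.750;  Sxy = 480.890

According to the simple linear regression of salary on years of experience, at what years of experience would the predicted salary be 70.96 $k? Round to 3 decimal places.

10.820

b = Sxy/Sxx = 480.89/110.75 = 4.342122
a = ȳ − b·x̄ = 61.97 − 4.342122·8.75 = 23.976433
Set a + b·x = 70.96: x = (70.96 − 23.976433) / 4.342122 = 10.820416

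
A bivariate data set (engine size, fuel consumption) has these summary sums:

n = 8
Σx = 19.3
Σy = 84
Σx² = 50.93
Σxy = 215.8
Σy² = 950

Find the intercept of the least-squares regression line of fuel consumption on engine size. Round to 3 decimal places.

3.238

Sxx = Σx² − (Σx)²/n = 50.93 − 46.56125 = 4.36875
Sxy = Σxy − (Σx)(Σy)/n = 215.8 − 202.65 = 13.15
b = Sxy/Sxx = 13.15/4.36875 = 3.010014
a = ȳ − b·x̄ = 10.5 − 3.010014·2.4125 = 3.238340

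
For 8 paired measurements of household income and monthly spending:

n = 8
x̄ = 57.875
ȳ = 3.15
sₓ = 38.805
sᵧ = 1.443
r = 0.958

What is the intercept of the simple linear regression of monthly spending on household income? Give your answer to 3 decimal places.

b = r · sᵧ/sₓ = 0.958 · 1.443/38.805 = 0.035624
a = ȳ − b·x̄ = 3.15 − 0.035624·57.875 = 1.088254

1.088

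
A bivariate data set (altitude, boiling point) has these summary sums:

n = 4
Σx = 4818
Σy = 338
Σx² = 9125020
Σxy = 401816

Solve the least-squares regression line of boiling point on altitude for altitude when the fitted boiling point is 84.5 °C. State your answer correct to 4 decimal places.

Sxx = Σx² − (Σx)²/n = 9125020 − 5803281 = 3321739
Sxy = Σxy − (Σx)(Σy)/n = 401816 − 407121 = -5305
b = Sxy/Sxx = -5305/3321739 = -0.001597
a = ȳ − b·x̄ = 84.5 − (-0.001597)·1204.5 = 86.423653
Set a + b·x = 84.5: x = (84.5 − 86.423653) / (-0.001597) = 1204.5

1204.5000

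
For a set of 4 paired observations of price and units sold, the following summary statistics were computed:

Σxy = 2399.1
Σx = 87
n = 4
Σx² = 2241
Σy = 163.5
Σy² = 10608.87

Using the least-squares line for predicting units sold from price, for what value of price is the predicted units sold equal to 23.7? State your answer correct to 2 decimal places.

26.93

Sxx = Σx² − (Σx)²/n = 2241 − 1892.25 = 348.75
Sxy = Σxy − (Σx)(Σy)/n = 2399.1 − 3556.125 = -1157.025
b = Sxy/Sxx = -1157.025/348.75 = -3.317634
a = ȳ − b·x̄ = 40.875 − (-3.317634)·21.75 = 113.033548
Set a + b·x = 23.7: x = (23.7 − 113.033548) / (-3.317634) = 26.926881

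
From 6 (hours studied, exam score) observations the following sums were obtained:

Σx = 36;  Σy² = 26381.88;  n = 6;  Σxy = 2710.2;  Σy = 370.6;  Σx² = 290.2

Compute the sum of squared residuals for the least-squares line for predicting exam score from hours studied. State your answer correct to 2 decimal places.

Sxx = Σx² − (Σx)²/n = 290.2 − 216 = 74.2
Sxy = Σxy − (Σx)(Σy)/n = 2710.2 − 2223.6 = 486.6
Syy = Σy² − (Σy)²/n = 26381.88 − 22890.726667 = 3491.153333
b = Sxy/Sxx = 486.6/74.2 = 6.557951
SSE = Syy − b·Sxy = 3491.153333 − 6.557951·486.6 = 300.054142

300.05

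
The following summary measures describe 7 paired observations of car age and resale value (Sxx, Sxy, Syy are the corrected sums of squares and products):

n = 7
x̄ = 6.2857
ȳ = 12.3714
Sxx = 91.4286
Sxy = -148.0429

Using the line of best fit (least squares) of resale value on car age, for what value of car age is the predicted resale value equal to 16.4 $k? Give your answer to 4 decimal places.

3.7977

b = Sxy/Sxx = -148.0429/91.4286 = -1.619219
a = ȳ − b·x̄ = 12.3714 − (-1.619219)·6.2857 = 22.549323
Set a + b·x = 16.4: x = (16.4 − 22.549323) / (-1.619219) = 3.797710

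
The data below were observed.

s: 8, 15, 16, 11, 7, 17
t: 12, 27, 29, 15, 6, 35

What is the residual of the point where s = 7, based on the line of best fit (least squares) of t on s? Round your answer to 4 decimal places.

n = 6, Σx = 74, Σy = 124, Σxy = 1767, Σx² = 1004
Sxx = Σx² − (Σx)²/n = 1004 − 912.666667 = 91.333333
Sxy = Σxy − (Σx)(Σy)/n = 1767 − 1529.333333 = 237.666667
b = Sxy/Sxx = 237.666667/91.333333 = 2.602190
a = ȳ − b·x̄ = 20.666667 − 2.602190·12.333333 = -11.427007
ŷ(7) = -11.427007 + 2.602190·7 = 6.788321
residual = y − ŷ = 6 − 6.788321 = -0.788321

-0.7883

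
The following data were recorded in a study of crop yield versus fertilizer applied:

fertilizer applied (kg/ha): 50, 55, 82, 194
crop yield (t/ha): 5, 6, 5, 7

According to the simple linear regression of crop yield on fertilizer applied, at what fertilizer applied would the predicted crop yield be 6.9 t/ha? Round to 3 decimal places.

194.671

n = 4, Σx = 381, Σy = 23, Σxy = 2348, Σx² = 49885
Sxx = Σx² − (Σx)²/n = 49885 − 36290.25 = 13594.75
Sxy = Σxy − (Σx)(Σy)/n = 2348 − 2190.75 = 157.25
b = Sxy/Sxx = 157.25/13594.75 = 0.011567
a = ȳ − b·x̄ = 5.75 − 0.011567·95.25 = 4.648247
Set a + b·x = 6.9: x = (6.9 − 4.648247) / 0.011567 = 194.671065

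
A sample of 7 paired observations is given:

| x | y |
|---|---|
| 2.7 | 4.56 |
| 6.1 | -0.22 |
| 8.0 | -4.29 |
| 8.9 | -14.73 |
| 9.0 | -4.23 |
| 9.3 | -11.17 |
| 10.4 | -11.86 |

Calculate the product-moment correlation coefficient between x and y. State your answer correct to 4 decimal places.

n = 7, Σx = 54.4, Σy = -41.94, Σxy = -419.742, Σx² = 463.36, Σy² = 539.5404
Sxx = Σx² − (Σx)²/n = 463.36 − 422.765714 = 40.594286
Sxy = Σxy − (Σx)(Σy)/n = -419.742 − (-325.933714) = -93.808286
Syy = Σy² − (Σy)²/n = 539.5404 − 251.280514 = 288.259886
r = Sxy/√(Sxx·Syy) = -93.808286/√(11701.704161) = -93.808286/108.174415 = -0.867195

-0.8672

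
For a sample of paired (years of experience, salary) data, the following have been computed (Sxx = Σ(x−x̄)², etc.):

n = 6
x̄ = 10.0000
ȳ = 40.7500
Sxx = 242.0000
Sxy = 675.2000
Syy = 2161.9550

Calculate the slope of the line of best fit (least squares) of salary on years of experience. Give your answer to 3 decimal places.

b = Sxy/Sxx = 675.2/242 = 2.790083

2.790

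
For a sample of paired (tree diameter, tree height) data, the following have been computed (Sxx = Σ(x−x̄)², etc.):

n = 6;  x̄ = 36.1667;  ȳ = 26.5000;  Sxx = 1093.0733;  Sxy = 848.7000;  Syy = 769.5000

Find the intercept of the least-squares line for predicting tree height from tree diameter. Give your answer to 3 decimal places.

b = Sxy/Sxx = 848.7/1093.0733 = 0.776435
a = ȳ − b·x̄ = 26.5 − 0.776435·36.1667 = -1.581080

-1.581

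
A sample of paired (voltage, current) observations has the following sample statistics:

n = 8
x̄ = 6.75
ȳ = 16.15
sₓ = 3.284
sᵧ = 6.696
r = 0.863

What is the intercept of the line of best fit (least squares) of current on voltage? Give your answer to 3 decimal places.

4.272

b = r · sᵧ/sₓ = 0.863 · 6.696/3.284 = 1.759637
a = ȳ − b·x̄ = 16.15 − 1.759637·6.75 = 4.272450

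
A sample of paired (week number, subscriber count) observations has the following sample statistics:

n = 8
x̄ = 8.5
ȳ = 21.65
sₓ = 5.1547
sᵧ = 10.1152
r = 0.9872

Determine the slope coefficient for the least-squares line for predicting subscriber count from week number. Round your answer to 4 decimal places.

b = r · sᵧ/sₓ = 0.9872 · 10.1152/5.1547 = 1.937208

1.9372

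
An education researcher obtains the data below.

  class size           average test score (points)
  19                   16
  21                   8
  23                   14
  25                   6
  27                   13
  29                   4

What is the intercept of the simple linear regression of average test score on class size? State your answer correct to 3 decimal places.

n = 6, Σx = 144, Σy = 61, Σxy = 1411, Σx² = 3526
Sxx = Σx² − (Σx)²/n = 3526 − 3456 = 70
Sxy = Σxy − (Σx)(Σy)/n = 1411 − 1464 = -53
b = Sxy/Sxx = -53/70 = -0.757143
a = ȳ − b·x̄ = 10.166667 − (-0.757143)·24 = 28.338095

28.338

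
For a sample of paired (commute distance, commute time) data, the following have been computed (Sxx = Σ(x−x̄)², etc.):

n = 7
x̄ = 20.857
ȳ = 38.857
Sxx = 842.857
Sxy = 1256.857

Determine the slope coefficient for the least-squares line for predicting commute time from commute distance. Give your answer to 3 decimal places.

b = Sxy/Sxx = 1256.857/842.857 = 1.491187

1.491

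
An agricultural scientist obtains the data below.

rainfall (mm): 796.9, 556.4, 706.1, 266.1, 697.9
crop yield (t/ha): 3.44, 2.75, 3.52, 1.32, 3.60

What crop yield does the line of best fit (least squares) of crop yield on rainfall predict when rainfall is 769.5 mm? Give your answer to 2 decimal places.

3.66

n = 5, Σx = 3023.4, Σy = 14.63, Σxy = 9620.6, Σx² = 2001081.4
Sxx = Σx² − (Σx)²/n = 2001081.4 − 1828189.512 = 172891.888
Sxy = Σxy − (Σx)(Σy)/n = 9620.6 − 8846.4684 = 774.1316
b = Sxy/Sxx = 774.1316/172891.888 = 0.004478
a = ȳ − b·x̄ = 2.926 − 0.004478·604.68 = 0.218517
ŷ(769.5) = a + b·769.5 = 0.218517 + 0.004478·769.5 = 3.663989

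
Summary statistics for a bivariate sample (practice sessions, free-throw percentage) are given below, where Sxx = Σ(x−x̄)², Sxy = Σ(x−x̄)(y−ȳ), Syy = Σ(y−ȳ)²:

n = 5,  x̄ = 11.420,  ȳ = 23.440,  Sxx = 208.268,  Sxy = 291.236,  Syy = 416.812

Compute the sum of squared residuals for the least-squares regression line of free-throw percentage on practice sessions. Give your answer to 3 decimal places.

9.556

b = Sxy/Sxx = 291.236/208.268 = 1.398371
SSE = Syy − b·Sxy = 416.812 − 1.398371·291.236 = 9.555928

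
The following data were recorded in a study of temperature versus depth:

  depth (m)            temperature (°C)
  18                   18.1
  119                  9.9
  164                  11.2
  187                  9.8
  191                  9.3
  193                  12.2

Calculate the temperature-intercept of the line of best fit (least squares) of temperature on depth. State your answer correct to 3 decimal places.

n = 6, Σx = 872, Σy = 70.5, Σxy = 9304.2, Σx² = 150080
Sxx = Σx² − (Σx)²/n = 150080 − 126730.666667 = 23349.333333
Sxy = Σxy − (Σx)(Σy)/n = 9304.2 − 10246 = -941.8
b = Sxy/Sxx = -941.8/23349.333333 = -0.040335
a = ȳ − b·x̄ = 11.75 − (-0.040335)·145.333333 = 17.612049

17.612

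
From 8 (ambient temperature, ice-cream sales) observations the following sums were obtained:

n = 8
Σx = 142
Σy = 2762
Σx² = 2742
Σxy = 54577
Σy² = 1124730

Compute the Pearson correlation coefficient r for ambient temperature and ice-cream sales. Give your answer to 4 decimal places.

Sxx = Σx² − (Σx)²/n = 2742 − 2520.5 = 221.5
Sxy = Σxy − (Σx)(Σy)/n = 54577 − 49025.5 = 5551.5
Syy = Σy² − (Σy)²/n = 1124730 − 953580.5 = 171149.5
r = Sxy/√(Sxx·Syy) = 5551.5/√(37909614.25) = 5551.5/6157.078386 = 0.901645

0.9016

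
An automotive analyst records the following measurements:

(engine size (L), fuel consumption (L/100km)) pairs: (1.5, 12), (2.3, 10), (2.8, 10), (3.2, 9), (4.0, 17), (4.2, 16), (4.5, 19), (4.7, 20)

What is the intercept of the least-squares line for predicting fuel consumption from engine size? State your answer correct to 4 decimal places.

3.5746

n = 8, Σx = 27.2, Σy = 113, Σxy = 412.5, Σx² = 101.6
Sxx = Σx² − (Σx)²/n = 101.6 − 92.48 = 9.12
Sxy = Σxy − (Σx)(Σy)/n = 412.5 − 384.2 = 28.3
b = Sxy/Sxx = 28.3/9.12 = 3.103070
a = ȳ − b·x̄ = 14.125 − 3.103070·3.4 = 3.574561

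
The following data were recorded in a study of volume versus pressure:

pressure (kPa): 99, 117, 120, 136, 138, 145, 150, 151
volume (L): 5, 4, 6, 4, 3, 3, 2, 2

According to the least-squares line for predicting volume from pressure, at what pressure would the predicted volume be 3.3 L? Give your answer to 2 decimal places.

n = 8, Σx = 1056, Σy = 29, Σxy = 3678, Σx² = 141756
Sxx = Σx² − (Σx)²/n = 141756 − 139392 = 2364
Sxy = Σxy − (Σx)(Σy)/n = 3678 − 3828 = -150
b = Sxy/Sxx = -150/2364 = -0.063452
a = ȳ − b·x̄ = 3.625 − (-0.063452)·132 = 12.000635
Set a + b·x = 3.3: x = (3.3 − 12.000635) / (-0.063452) = 137.122

137.12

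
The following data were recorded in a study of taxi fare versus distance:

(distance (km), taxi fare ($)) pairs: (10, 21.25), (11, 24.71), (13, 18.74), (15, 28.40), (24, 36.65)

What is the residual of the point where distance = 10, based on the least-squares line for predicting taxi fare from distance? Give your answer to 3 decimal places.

0.414

n = 5, Σx = 73, Σy = 129.75, Σxy = 2033.53, Σx² = 1191
Sxx = Σx² − (Σx)²/n = 1191 − 1065.8 = 125.2
Sxy = Σxy − (Σx)(Σy)/n = 2033.53 − 1894.35 = 139.18
b = Sxy/Sxx = 139.18/125.2 = 1.111661
a = ȳ − b·x̄ = 25.95 − 1.111661·14.6 = 9.719744
ŷ(10) = 9.719744 + 1.111661·10 = 20.836358
residual = y − ŷ = 21.25 − 20.836358 = 0.413642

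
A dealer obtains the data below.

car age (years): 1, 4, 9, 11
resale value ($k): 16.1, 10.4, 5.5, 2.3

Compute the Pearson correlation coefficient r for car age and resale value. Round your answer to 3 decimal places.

-0.991

n = 4, Σx = 25, Σy = 34.3, Σxy = 132.5, Σx² = 219, Σy² = 402.91
Sxx = Σx² − (Σx)²/n = 219 − 156.25 = 62.75
Sxy = Σxy − (Σx)(Σy)/n = 132.5 − 214.375 = -81.875
Syy = Σy² − (Σy)²/n = 402.91 − 294.1225 = 108.7875
r = Sxy/√(Sxx·Syy) = -81.875/√(6826.415625) = -81.875/82.622126 = -0.990957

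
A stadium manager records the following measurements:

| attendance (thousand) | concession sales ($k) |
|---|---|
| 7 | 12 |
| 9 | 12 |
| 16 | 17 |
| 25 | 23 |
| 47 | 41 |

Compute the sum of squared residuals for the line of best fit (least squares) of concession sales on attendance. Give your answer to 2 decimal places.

n = 5, Σx = 104, Σy = 105, Σxy = 2966, Σx² = 3220, Σy² = 2787
Sxx = Σx² − (Σx)²/n = 3220 − 2163.2 = 1056.8
Sxy = Σxy − (Σx)(Σy)/n = 2966 − 2184 = 782
Syy = Σy² − (Σy)²/n = 2787 − 2205 = 582
b = Sxy/Sxx = 782/1056.8 = 0.739970
SSE = Syy − b·Sxy = 582 − 0.739970·782 = 3.343679

3.34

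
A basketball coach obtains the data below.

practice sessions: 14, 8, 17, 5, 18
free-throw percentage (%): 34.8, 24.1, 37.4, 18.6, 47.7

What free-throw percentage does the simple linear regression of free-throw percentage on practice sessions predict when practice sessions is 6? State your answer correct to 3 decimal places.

20.079

n = 5, Σx = 62, Σy = 162.6, Σxy = 2267.4, Σx² = 898
Sxx = Σx² − (Σx)²/n = 898 − 768.8 = 129.2
Sxy = Σxy − (Σx)(Σy)/n = 2267.4 − 2016.24 = 251.16
b = Sxy/Sxx = 251.16/129.2 = 1.943963
a = ȳ − b·x̄ = 32.52 − 1.943963·12.4 = 8.414861
ŷ(6) = a + b·6 = 8.414861 + 1.943963·6 = 20.078638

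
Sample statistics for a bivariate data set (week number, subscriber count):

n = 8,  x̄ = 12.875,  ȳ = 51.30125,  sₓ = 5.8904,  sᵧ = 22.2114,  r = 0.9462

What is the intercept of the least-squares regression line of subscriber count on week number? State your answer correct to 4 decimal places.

b = r · sᵧ/sₓ = 0.9462 · 22.2114/5.8904 = 3.567912
a = ȳ − b·x̄ = 51.30125 − 3.567912·12.875 = 5.364388

5.3644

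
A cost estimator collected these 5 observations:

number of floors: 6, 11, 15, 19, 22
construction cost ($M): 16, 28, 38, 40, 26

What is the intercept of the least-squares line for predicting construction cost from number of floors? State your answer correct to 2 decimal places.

n = 5, Σx = 73, Σy = 148, Σxy = 2306, Σx² = 1227
Sxx = Σx² − (Σx)²/n = 1227 − 1065.8 = 161.2
Sxy = Σxy − (Σx)(Σy)/n = 2306 − 2160.8 = 145.2
b = Sxy/Sxx = 145.2/161.2 = 0.900744
a = ȳ − b·x̄ = 29.6 − 0.900744·14.6 = 16.449132

16.45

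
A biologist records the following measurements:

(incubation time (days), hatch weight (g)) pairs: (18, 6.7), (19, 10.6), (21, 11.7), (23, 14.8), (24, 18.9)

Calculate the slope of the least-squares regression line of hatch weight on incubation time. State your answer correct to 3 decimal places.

n = 5, Σx = 105, Σy = 62.7, Σxy = 1361.7, Σx² = 2231
Sxx = Σx² − (Σx)²/n = 2231 − 2205 = 26
Sxy = Σxy − (Σx)(Σy)/n = 1361.7 − 1316.7 = 45
b = Sxy/Sxx = 45/26 = 1.730769

1.731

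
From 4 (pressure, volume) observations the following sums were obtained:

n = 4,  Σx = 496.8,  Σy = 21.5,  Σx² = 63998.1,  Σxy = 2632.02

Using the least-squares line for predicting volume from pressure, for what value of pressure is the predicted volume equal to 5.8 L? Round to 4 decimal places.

Sxx = Σx² − (Σx)²/n = 63998.1 − 61702.56 = 2295.54
Sxy = Σxy − (Σx)(Σy)/n = 2632.02 − 2670.3 = -38.28
b = Sxy/Sxx = -38.28/2295.54 = -0.016676
a = ȳ − b·x̄ = 5.375 − (-0.016676)·124.2 = 7.446136
Set a + b·x = 5.8: x = (5.8 − 7.446136) / (-0.016676) = 98.713989

98.7140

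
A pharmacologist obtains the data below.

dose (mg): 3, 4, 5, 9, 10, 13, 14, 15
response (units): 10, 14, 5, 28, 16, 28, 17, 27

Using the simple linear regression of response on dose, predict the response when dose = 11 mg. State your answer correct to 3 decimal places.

n = 8, Σx = 73, Σy = 145, Σxy = 1530, Σx² = 821
Sxx = Σx² − (Σx)²/n = 821 − 666.125 = 154.875
Sxy = Σxy − (Σx)(Σy)/n = 1530 − 1323.125 = 206.875
b = Sxy/Sxx = 206.875/154.875 = 1.335755
a = ȳ − b·x̄ = 18.125 − 1.335755·9.125 = 5.936239
ŷ(11) = a + b·11 = 5.936239 + 1.335755·11 = 20.629540

20.630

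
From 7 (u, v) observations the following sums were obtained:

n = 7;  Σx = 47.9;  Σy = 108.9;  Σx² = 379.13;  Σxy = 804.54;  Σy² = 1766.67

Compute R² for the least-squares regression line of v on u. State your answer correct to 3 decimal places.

Sxx = Σx² − (Σx)²/n = 379.13 − 327.772857 = 51.357143
Sxy = Σxy − (Σx)(Σy)/n = 804.54 − 745.187143 = 59.352857
Syy = Σy² − (Σy)²/n = 1766.67 − 1694.172857 = 72.497143
R² = Sxy²/(Sxx·Syy) = (59.352857)²/(51.357143·72.497143) = 0.946153

0.946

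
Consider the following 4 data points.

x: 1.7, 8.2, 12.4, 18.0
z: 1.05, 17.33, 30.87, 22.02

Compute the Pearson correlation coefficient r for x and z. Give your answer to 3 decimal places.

n = 4, Σx = 40.3, Σy = 71.27, Σxy = 923.039, Σx² = 547.89, Σy² = 1739.2687
Sxx = Σx² − (Σx)²/n = 547.89 − 406.0225 = 141.8675
Sxy = Σxy − (Σx)(Σy)/n = 923.039 − 718.04525 = 204.99375
Syy = Σy² − (Σy)²/n = 1739.2687 − 1269.853225 = 469.415475
r = Sxy/√(Sxx·Syy) = 204.99375/√(66594.799900) = 204.99375/258.059683 = 0.794366

0.794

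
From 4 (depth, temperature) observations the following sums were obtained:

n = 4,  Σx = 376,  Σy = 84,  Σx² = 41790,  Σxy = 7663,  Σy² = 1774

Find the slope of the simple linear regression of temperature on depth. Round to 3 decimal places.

Sxx = Σx² − (Σx)²/n = 41790 − 35344 = 6446
Sxy = Σxy − (Σx)(Σy)/n = 7663 − 7896 = -233
b = Sxy/Sxx = -233/6446 = -0.036146

-0.036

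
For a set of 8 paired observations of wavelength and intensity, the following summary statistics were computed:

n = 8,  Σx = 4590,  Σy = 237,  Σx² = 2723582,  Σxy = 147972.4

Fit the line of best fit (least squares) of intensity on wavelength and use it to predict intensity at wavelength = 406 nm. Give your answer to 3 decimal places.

7.287

Sxx = Σx² − (Σx)²/n = 2723582 − 2633512.5 = 90069.5
Sxy = Σxy − (Σx)(Σy)/n = 147972.4 − 135978.75 = 11993.65
b = Sxy/Sxx = 11993.65/90069.5 = 0.133160
a = ȳ − b·x̄ = 29.625 − 0.133160·573.75 = -46.775521
ŷ(406) = a + b·406 = -46.775521 + 0.133160·406 = 7.287419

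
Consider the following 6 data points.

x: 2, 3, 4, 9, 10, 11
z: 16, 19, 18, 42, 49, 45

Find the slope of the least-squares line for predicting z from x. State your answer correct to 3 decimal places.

3.813

n = 6, Σx = 39, Σy = 189, Σxy = 1524, Σx² = 331
Sxx = Σx² − (Σx)²/n = 331 − 253.5 = 77.5
Sxy = Σxy − (Σx)(Σy)/n = 1524 − 1228.5 = 295.5
b = Sxy/Sxx = 295.5/77.5 = 3.812903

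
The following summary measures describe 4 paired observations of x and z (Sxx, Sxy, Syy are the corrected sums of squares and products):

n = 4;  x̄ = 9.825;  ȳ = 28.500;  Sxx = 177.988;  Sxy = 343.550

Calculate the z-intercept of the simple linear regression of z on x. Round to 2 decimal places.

9.54

b = Sxy/Sxx = 343.55/177.988 = 1.930186
a = ȳ − b·x̄ = 28.5 − 1.930186·9.825 = 9.535920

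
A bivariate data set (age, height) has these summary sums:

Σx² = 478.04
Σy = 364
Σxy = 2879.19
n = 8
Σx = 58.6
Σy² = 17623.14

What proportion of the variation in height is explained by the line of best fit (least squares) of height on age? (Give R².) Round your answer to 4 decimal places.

0.8753

Sxx = Σx² − (Σx)²/n = 478.04 − 429.245 = 48.795
Sxy = Σxy − (Σx)(Σy)/n = 2879.19 − 2666.3 = 212.89
Syy = Σy² − (Σy)²/n = 17623.14 − 16562 = 1061.14
R² = Sxy²/(Sxx·Syy) = (212.89)²/(48.795·1061.14) = 0.875311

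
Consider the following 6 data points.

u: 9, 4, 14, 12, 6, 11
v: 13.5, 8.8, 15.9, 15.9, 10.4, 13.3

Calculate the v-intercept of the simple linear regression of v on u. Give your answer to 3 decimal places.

n = 6, Σx = 56, Σy = 77.8, Σxy = 778.8, Σx² = 594
Sxx = Σx² − (Σx)²/n = 594 − 522.666667 = 71.333333
Sxy = Σxy − (Σx)(Σy)/n = 778.8 − 726.133333 = 52.666667
b = Sxy/Sxx = 52.666667/71.333333 = 0.738318
a = ȳ − b·x̄ = 12.966667 − 0.738318·9.333333 = 6.075701

6.076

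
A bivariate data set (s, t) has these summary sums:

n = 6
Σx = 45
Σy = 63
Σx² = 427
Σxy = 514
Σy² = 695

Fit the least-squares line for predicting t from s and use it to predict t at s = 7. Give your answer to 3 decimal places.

Sxx = Σx² − (Σx)²/n = 427 − 337.5 = 89.5
Sxy = Σxy − (Σx)(Σy)/n = 514 − 472.5 = 41.5
b = Sxy/Sxx = 41.5/89.5 = 0.463687
a = ȳ − b·x̄ = 10.5 − 0.463687·7.5 = 7.022346
ŷ(7) = a + b·7 = 7.022346 + 0.463687·7 = 10.268156

10.268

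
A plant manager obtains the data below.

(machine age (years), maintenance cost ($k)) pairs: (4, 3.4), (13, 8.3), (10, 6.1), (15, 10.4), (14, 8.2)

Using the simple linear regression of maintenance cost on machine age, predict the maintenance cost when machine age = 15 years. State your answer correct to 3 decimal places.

9.480

n = 5, Σx = 56, Σy = 36.4, Σxy = 453.3, Σx² = 706
Sxx = Σx² − (Σx)²/n = 706 − 627.2 = 78.8
Sxy = Σxy − (Σx)(Σy)/n = 453.3 − 407.68 = 45.62
b = Sxy/Sxx = 45.62/78.8 = 0.578934
a = ȳ − b·x̄ = 7.28 − 0.578934·11.2 = 0.795939
ŷ(15) = a + b·15 = 0.795939 + 0.578934·15 = 9.479949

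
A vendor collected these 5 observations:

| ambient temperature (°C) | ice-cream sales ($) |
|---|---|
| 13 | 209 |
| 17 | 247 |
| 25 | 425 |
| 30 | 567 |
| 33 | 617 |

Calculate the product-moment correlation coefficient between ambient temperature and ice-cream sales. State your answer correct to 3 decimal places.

0.993

n = 5, Σx = 118, Σy = 2065, Σxy = 54912, Σx² = 3072, Σy² = 987493
Sxx = Σx² − (Σx)²/n = 3072 − 2784.8 = 287.2
Sxy = Σxy − (Σx)(Σy)/n = 54912 − 48734 = 6178
Syy = Σy² − (Σy)²/n = 987493 − 852845 = 134648
r = Sxy/√(Sxx·Syy) = 6178/√(38670905.6) = 6178/6218.593539 = 0.993472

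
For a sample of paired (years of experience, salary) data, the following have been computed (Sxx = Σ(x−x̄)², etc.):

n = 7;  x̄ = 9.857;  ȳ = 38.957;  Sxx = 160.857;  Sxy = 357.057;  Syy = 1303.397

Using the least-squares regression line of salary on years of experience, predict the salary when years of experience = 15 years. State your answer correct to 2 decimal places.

b = Sxy/Sxx = 357.057/160.857 = 2.219717
a = ȳ − b·x̄ = 38.957 − 2.219717·9.857 = 17.077251
ŷ(15) = a + b·15 = 17.077251 + 2.219717·15 = 50.373004

50.37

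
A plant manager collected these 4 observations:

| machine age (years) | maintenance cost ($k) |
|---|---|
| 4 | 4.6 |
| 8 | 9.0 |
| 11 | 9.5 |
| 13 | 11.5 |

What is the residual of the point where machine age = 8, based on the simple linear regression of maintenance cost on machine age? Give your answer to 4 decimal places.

1.0674

n = 4, Σx = 36, Σy = 34.6, Σxy = 344.4, Σx² = 370
Sxx = Σx² − (Σx)²/n = 370 − 324 = 46
Sxy = Σxy − (Σx)(Σy)/n = 344.4 − 311.4 = 33
b = Sxy/Sxx = 33/46 = 0.717391
a = ȳ − b·x̄ = 8.65 − 0.717391·9 = 2.193478
ŷ(8) = 2.193478 + 0.717391·8 = 7.932609
residual = y − ŷ = 9.0 − 7.932609 = 1.067391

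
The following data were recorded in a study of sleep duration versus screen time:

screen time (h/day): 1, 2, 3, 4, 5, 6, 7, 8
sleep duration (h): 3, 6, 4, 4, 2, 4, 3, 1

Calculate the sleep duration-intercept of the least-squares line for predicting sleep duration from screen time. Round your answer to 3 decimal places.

5.036

n = 8, Σx = 36, Σy = 27, Σxy = 106, Σx² = 204
Sxx = Σx² − (Σx)²/n = 204 − 162 = 42
Sxy = Σxy − (Σx)(Σy)/n = 106 − 121.5 = -15.5
b = Sxy/Sxx = -15.5/42 = -0.369048
a = ȳ − b·x̄ = 3.375 − (-0.369048)·4.5 = 5.035714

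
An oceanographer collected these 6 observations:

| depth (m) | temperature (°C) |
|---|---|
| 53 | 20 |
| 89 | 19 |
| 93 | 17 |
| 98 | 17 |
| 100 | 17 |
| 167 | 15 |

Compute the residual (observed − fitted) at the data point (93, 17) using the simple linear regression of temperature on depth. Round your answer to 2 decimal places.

-0.80

n = 6, Σx = 600, Σy = 105, Σxy = 10203, Σx² = 66872
Sxx = Σx² − (Σx)²/n = 66872 − 60000 = 6872
Sxy = Σxy − (Σx)(Σy)/n = 10203 − 10500 = -297
b = Sxy/Sxx = -297/6872 = -0.043219
a = ȳ − b·x̄ = 17.5 − (-0.043219)·100 = 21.821886
ŷ(93) = 21.821886 + (-0.043219)·93 = 17.802532
residual = y − ŷ = 17 − 17.802532 = -0.802532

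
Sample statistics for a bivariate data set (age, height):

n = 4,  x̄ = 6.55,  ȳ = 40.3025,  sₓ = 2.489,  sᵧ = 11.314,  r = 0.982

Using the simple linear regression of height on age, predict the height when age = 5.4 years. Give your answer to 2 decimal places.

35.17

b = r · sᵧ/sₓ = 0.982 · 11.314/2.489 = 4.463780
a = ȳ − b·x̄ = 40.3025 − 4.463780·6.55 = 11.064742
ŷ(5.4) = a + b·5.4 = 11.064742 + 4.463780·5.4 = 35.169153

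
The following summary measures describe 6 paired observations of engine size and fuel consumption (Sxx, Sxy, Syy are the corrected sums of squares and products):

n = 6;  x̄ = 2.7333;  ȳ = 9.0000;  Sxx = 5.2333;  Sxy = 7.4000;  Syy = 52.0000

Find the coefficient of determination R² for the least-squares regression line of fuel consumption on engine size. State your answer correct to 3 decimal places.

R² = Sxy²/(Sxx·Syy) = (7.4)²/(5.2333·52) = 0.201226

0.201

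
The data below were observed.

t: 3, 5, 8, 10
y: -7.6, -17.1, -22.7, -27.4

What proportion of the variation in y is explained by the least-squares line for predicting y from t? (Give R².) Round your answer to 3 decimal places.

n = 4, Σx = 26, Σy = -74.8, Σxy = -563.9, Σx² = 198, Σy² = 1616.22
Sxx = Σx² − (Σx)²/n = 198 − 169 = 29
Sxy = Σxy − (Σx)(Σy)/n = -563.9 − (-486.2) = -77.7
Syy = Σy² − (Σy)²/n = 1616.22 − 1398.76 = 217.46
R² = Sxy²/(Sxx·Syy) = (-77.7)²/(29·217.46) = 0.957337

0.957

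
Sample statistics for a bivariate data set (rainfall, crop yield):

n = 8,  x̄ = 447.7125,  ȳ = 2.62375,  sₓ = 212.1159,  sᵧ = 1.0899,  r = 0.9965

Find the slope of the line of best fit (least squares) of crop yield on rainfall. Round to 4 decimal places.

b = r · sᵧ/sₓ = 0.9965 · 1.0899/212.1159 = 0.005120

0.0051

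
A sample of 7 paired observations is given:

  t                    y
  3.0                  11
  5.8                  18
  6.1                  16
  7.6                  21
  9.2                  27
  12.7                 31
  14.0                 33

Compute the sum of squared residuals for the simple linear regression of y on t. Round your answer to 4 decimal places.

n = 7, Σx = 58.4, Σy = 157, Σxy = 1498.7, Σx² = 579.54, Σy² = 3921
Sxx = Σx² − (Σx)²/n = 579.54 − 487.222857 = 92.317143
Sxy = Σxy − (Σx)(Σy)/n = 1498.7 − 1309.828571 = 188.871429
Syy = Σy² − (Σy)²/n = 3921 − 3521.285714 = 399.714286
b = Sxy/Sxx = 188.871429/92.317143 = 2.045898
SSE = Syy − b·Sxy = 399.714286 − 2.045898·188.871429 = 13.302668

13.3027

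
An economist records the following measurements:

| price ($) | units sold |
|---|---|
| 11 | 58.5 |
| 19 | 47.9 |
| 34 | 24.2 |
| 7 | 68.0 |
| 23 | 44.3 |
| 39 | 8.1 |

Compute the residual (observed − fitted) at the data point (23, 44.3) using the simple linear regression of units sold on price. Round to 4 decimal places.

n = 6, Σx = 133, Σy = 251, Σxy = 4187.2, Σx² = 3737
Sxx = Σx² − (Σx)²/n = 3737 − 2948.166667 = 788.833333
Sxy = Σxy − (Σx)(Σy)/n = 4187.2 − 5563.833333 = -1376.633333
b = Sxy/Sxx = -1376.633333/788.833333 = -1.745151
a = ȳ − b·x̄ = 41.833333 − (-1.745151)·22.166667 = 80.517515
ŷ(23) = 80.517515 + (-1.745151)·23 = 40.379041
residual = y − ŷ = 44.3 − 40.379041 = 3.920959

3.9210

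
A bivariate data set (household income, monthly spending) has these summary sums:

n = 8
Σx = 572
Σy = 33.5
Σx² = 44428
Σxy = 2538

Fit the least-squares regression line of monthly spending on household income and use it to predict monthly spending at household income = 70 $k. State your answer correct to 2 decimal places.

4.13

Sxx = Σx² − (Σx)²/n = 44428 − 40898 = 3530
Sxy = Σxy − (Σx)(Σy)/n = 2538 − 2395.25 = 142.75
b = Sxy/Sxx = 142.75/3530 = 0.040439
a = ȳ − b·x̄ = 4.1875 − 0.040439·71.5 = 1.296105
ŷ(70) = a + b·70 = 1.296105 + 0.040439·70 = 4.126841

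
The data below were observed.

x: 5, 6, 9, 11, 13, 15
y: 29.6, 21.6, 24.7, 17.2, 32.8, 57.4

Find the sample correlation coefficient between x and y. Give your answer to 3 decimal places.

n = 6, Σx = 59, Σy = 183.3, Σxy = 1976.5, Σx² = 657, Σy² = 6619.25
Sxx = Σx² − (Σx)²/n = 657 − 580.166667 = 76.833333
Sxy = Σxy − (Σx)(Σy)/n = 1976.5 − 1802.45 = 174.05
Syy = Σy² − (Σy)²/n = 6619.25 − 5599.815 = 1019.435
r = Sxy/√(Sxx·Syy) = 174.05/√(78326.589167) = 174.05/279.868879 = 0.621898

0.622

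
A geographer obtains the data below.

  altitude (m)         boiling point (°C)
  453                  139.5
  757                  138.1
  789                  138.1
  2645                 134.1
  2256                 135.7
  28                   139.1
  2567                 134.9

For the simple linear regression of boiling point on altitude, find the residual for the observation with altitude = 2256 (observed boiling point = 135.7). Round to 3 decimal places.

0.351

n = 7, Σx = 9495, Σy = 959.5, Σxy = 1287712.9, Σx² = 20076613
Sxx = Σx² − (Σx)²/n = 20076613 − 12879289.285714 = 7197323.714286
Sxy = Σxy − (Σx)(Σy)/n = 1287712.9 − 1301493.214286 = -13780.314286
b = Sxy/Sxx = -13780.314286/7197323.714286 = -0.001915
a = ȳ − b·x̄ = 137.071429 − (-0.001915)·1356.428571 = 139.668507
ŷ(2256) = 139.668507 + (-0.001915)·2256 = 135.349069
residual = y − ŷ = 135.7 − 135.349069 = 0.350931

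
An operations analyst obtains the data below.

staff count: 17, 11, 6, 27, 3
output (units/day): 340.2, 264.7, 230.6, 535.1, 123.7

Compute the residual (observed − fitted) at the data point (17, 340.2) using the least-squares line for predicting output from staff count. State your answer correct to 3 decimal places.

n = 5, Σx = 64, Σy = 1494.3, Σxy = 24897.5, Σx² = 1184
Sxx = Σx² − (Σx)²/n = 1184 − 819.2 = 364.8
Sxy = Σxy − (Σx)(Σy)/n = 24897.5 − 19127.04 = 5770.46
b = Sxy/Sxx = 5770.46/364.8 = 15.818147
a = ȳ − b·x̄ = 298.86 − 15.818147·12.8 = 96.387719
ŷ(17) = 96.387719 + 15.818147·17 = 365.296217
residual = y − ŷ = 340.2 − 365.296217 = -25.096217

-25.096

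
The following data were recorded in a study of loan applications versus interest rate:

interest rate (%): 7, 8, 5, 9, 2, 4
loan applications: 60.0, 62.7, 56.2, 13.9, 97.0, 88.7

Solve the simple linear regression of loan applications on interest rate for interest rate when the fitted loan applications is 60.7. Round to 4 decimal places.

n = 6, Σx = 35, Σy = 378.5, Σxy = 1876.5, Σx² = 239
Sxx = Σx² − (Σx)²/n = 239 − 204.166667 = 34.833333
Sxy = Σxy − (Σx)(Σy)/n = 1876.5 − 2207.916667 = -331.416667
b = Sxy/Sxx = -331.416667/34.833333 = -9.514354
a = ȳ − b·x̄ = 63.083333 − (-9.514354)·5.833333 = 118.583732
Set a + b·x = 60.7: x = (60.7 − 118.583732) / (-9.514354) = 6.083832

6.0838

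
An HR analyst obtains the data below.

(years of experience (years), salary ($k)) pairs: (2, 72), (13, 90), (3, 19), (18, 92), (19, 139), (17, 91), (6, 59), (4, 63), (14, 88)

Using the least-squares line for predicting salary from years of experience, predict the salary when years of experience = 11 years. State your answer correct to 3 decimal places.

80.492

n = 9, Σx = 96, Σy = 713, Σxy = 9053, Σx² = 1404
Sxx = Σx² − (Σx)²/n = 1404 − 1024 = 380
Sxy = Σxy − (Σx)(Σy)/n = 9053 − 7605.333333 = 1447.666667
b = Sxy/Sxx = 1447.666667/380 = 3.809649
a = ȳ − b·x̄ = 79.222222 − 3.809649·10.666667 = 38.585965
ŷ(11) = a + b·11 = 38.585965 + 3.809649·11 = 80.492105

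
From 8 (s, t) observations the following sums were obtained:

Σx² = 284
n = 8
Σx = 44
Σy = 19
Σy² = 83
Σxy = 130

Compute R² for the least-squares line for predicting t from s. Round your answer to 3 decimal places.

0.409

Sxx = Σx² − (Σx)²/n = 284 − 242 = 42
Sxy = Σxy − (Σx)(Σy)/n = 130 − 104.5 = 25.5
Syy = Σy² − (Σy)²/n = 83 − 45.125 = 37.875
R² = Sxy²/(Sxx·Syy) = (25.5)²/(42·37.875) = 0.408769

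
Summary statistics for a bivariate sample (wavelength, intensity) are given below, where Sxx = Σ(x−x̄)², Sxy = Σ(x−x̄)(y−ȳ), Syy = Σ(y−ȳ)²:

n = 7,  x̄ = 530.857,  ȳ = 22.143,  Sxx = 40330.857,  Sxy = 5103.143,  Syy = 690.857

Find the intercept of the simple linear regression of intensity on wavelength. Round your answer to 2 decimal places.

-45.03

b = Sxy/Sxx = 5103.143/40330.857 = 0.126532
a = ȳ − b·x̄ = 22.143 − 0.126532·530.857 = -45.027385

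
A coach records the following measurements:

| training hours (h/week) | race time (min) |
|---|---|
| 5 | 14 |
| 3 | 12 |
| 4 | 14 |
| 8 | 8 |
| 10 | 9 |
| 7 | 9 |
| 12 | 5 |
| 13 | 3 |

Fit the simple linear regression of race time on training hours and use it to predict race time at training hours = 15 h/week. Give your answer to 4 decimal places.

n = 8, Σx = 62, Σy = 74, Σxy = 478, Σx² = 576
Sxx = Σx² − (Σx)²/n = 576 − 480.5 = 95.5
Sxy = Σxy − (Σx)(Σy)/n = 478 − 573.5 = -95.5
b = Sxy/Sxx = -95.5/95.5 = -1
a = ȳ − b·x̄ = 9.25 − (-1)·7.75 = 17
ŷ(15) = a + b·15 = 17 + (-1)·15 = 2

2.0000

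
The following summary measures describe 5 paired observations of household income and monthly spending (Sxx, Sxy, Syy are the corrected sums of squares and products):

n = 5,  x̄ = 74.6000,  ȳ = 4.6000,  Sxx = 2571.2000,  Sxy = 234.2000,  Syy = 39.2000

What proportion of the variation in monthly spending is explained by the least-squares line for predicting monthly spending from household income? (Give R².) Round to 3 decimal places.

R² = Sxy²/(Sxx·Syy) = (234.2)²/(2571.2·39.2) = 0.544192

0.544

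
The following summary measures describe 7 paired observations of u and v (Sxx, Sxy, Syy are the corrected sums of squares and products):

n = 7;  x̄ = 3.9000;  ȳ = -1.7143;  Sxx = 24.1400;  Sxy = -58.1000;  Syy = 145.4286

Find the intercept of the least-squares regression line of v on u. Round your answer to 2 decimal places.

b = Sxy/Sxx = -58.1/24.14 = -2.406794
a = ȳ − b·x̄ = -1.7143 − (-2.406794)·3.9 = 7.672195

7.67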